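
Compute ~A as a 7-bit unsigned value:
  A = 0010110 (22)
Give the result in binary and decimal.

Flip each bit (0->1, 1->0):
  0010110
  1101001

Answer: 1101001 (105)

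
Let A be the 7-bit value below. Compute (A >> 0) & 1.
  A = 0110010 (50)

Bit 0 is the 1st from the right.
  0110010
        ^
That bit is 0.

Answer: 0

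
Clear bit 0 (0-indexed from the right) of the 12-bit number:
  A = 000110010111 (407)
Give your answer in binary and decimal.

Mask = ~(1 << 0) = 111111111110
Bit 0 of A is 1, so AND-ing with the mask clears it to 0.
  000110010111
& 111111111110
--------------
  000110010110

Answer: 000110010110 (406)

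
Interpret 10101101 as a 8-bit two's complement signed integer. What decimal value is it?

MSB is 1, so the value is negative. Find the magnitude:
1. Invert bits:  01010010
2. Add 1:        01010011  = 83
3. Apply sign:   -83

Answer: -83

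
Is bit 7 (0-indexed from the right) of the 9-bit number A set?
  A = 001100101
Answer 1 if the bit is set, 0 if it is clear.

Bit 7 is the 8th from the right.
  001100101
   ^
That bit is 0.

Answer: 0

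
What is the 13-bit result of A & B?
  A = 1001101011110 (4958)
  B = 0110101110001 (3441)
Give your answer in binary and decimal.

Apply & to each column (1 only where both bits are 1):
  1001101011110
& 0110101110001
---------------
  0000101010000

Answer: 0000101010000 (336)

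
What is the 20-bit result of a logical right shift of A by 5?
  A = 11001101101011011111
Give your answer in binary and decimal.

Logical shift right by 5: drop the bottom 5 bit(s), prepend 5 zero(s) on the left.
  11001101101011011111  ->  keep [110011011010110], discard [11111], prepend 00000
= 00000110011011010110

Answer: 00000110011011010110 (26326)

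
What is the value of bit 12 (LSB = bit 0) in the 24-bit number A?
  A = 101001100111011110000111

Bit 12 is the 13th from the right.
  101001100111011110000111
             ^
That bit is 1.

Answer: 1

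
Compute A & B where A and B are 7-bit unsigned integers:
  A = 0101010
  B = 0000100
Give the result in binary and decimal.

Apply & to each column (1 only where both bits are 1):
  0101010
& 0000100
---------
  0000000

Answer: 0000000 (0)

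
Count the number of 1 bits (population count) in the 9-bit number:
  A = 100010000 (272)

100010000
1-bits at positions (from bit 0 = LSB): 4, 8
Count = 2

Answer: 2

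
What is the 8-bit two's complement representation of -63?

1. Binary of +63:  00111111
2. Invert bits:     11000000
3. Add 1:           11000001

Answer: 11000001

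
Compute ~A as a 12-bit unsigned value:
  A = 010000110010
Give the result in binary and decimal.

Flip each bit (0->1, 1->0):
  010000110010
  101111001101

Answer: 101111001101 (3021)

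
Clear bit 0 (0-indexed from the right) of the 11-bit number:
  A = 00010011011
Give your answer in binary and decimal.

Mask = ~(1 << 0) = 11111111110
Bit 0 of A is 1, so AND-ing with the mask clears it to 0.
  00010011011
& 11111111110
-------------
  00010011010

Answer: 00010011010 (154)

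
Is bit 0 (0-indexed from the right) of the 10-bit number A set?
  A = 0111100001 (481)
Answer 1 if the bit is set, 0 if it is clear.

Bit 0 is the 1st from the right.
  0111100001
           ^
That bit is 1.

Answer: 1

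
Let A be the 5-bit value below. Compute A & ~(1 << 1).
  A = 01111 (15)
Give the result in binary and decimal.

Mask = ~(1 << 1) = 11101
Bit 1 of A is 1, so AND-ing with the mask clears it to 0.
  01111
& 11101
-------
  01101

Answer: 01101 (13)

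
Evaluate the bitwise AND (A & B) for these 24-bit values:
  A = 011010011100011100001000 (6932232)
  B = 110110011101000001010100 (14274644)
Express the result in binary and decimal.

Apply & to each column (1 only where both bits are 1):
  011010011100011100001000
& 110110011101000001010100
--------------------------
  010010011100000000000000

Answer: 010010011100000000000000 (4833280)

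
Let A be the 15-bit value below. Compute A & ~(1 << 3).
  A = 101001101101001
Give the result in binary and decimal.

Mask = ~(1 << 3) = 111111111110111
Bit 3 of A is 1, so AND-ing with the mask clears it to 0.
  101001101101001
& 111111111110111
-----------------
  101001101100001

Answer: 101001101100001 (21345)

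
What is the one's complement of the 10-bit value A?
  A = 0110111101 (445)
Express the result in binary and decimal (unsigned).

Flip each bit (0->1, 1->0):
  0110111101
  1001000010

Answer: 1001000010 (578)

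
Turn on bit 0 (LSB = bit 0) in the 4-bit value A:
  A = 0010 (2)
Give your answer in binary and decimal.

Mask = 1 << 0 = 0001
Bit 0 of A is 0, so OR-ing with the mask flips it to 1.
  0010
| 0001
------
  0011

Answer: 0011 (3)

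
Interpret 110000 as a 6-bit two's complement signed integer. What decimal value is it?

MSB is 1, so the value is negative. Find the magnitude:
1. Invert bits:  001111
2. Add 1:        010000  = 16
3. Apply sign:   -16

Answer: -16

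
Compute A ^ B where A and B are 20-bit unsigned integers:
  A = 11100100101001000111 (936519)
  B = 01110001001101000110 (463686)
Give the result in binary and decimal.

Apply ^ to each column (1 where bits differ):
  11100100101001000111
^ 01110001001101000110
----------------------
  10010101100100000001

Answer: 10010101100100000001 (612609)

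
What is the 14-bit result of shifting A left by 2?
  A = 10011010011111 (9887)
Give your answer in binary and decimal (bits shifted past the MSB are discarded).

Shift left by 2: drop the top 2 bit(s), append 2 zero(s) on the right.
  10011010011111  ->  discard [10], keep [011010011111], append 00
= 01101001111100

Answer: 01101001111100 (6780)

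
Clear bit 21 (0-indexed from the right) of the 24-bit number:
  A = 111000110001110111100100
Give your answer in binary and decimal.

Mask = ~(1 << 21) = 110111111111111111111111
Bit 21 of A is 1, so AND-ing with the mask clears it to 0.
  111000110001110111100100
& 110111111111111111111111
--------------------------
  110000110001110111100100

Answer: 110000110001110111100100 (12787172)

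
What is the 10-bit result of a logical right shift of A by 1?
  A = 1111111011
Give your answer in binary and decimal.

Logical shift right by 1: drop the bottom 1 bit(s), prepend 1 zero(s) on the left.
  1111111011  ->  keep [111111101], discard [1], prepend 0
= 0111111101

Answer: 0111111101 (509)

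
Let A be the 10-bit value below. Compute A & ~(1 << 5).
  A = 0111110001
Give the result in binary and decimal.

Mask = ~(1 << 5) = 1111011111
Bit 5 of A is 1, so AND-ing with the mask clears it to 0.
  0111110001
& 1111011111
------------
  0111010001

Answer: 0111010001 (465)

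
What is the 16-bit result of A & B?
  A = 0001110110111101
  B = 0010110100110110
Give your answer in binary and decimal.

Apply & to each column (1 only where both bits are 1):
  0001110110111101
& 0010110100110110
------------------
  0000110100110100

Answer: 0000110100110100 (3380)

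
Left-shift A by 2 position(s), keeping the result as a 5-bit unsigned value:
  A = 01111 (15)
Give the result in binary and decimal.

Shift left by 2: drop the top 2 bit(s), append 2 zero(s) on the right.
  01111  ->  discard [01], keep [111], append 00
= 11100

Answer: 11100 (28)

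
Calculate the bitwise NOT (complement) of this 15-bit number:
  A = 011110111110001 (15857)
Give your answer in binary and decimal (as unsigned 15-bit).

Flip each bit (0->1, 1->0):
  011110111110001
  100001000001110

Answer: 100001000001110 (16910)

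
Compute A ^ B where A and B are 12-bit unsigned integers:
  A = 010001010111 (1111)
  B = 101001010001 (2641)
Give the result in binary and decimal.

Apply ^ to each column (1 where bits differ):
  010001010111
^ 101001010001
--------------
  111000000110

Answer: 111000000110 (3590)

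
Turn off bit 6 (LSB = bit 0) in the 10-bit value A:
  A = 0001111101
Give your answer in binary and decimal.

Mask = ~(1 << 6) = 1110111111
Bit 6 of A is 1, so AND-ing with the mask clears it to 0.
  0001111101
& 1110111111
------------
  0000111101

Answer: 0000111101 (61)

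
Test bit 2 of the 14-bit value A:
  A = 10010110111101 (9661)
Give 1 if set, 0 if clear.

Bit 2 is the 3rd from the right.
  10010110111101
             ^
That bit is 1.

Answer: 1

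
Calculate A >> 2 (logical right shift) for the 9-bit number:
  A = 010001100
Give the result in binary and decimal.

Logical shift right by 2: drop the bottom 2 bit(s), prepend 2 zero(s) on the left.
  010001100  ->  keep [0100011], discard [00], prepend 00
= 000100011

Answer: 000100011 (35)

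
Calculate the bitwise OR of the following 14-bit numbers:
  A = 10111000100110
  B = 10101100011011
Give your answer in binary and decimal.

Apply | to each column (1 where either bit is 1):
  10111000100110
| 10101100011011
----------------
  10111100111111

Answer: 10111100111111 (12095)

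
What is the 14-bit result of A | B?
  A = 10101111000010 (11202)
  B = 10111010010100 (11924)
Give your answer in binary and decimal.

Apply | to each column (1 where either bit is 1):
  10101111000010
| 10111010010100
----------------
  10111111010110

Answer: 10111111010110 (12246)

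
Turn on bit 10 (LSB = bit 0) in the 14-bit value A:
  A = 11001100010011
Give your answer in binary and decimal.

Mask = 1 << 10 = 00010000000000
Bit 10 of A is 0, so OR-ing with the mask flips it to 1.
  11001100010011
| 00010000000000
----------------
  11011100010011

Answer: 11011100010011 (14099)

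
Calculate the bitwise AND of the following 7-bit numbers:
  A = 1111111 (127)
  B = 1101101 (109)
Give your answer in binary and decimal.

Apply & to each column (1 only where both bits are 1):
  1111111
& 1101101
---------
  1101101

Answer: 1101101 (109)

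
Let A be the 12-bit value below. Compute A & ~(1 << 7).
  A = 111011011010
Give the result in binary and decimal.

Mask = ~(1 << 7) = 111101111111
Bit 7 of A is 1, so AND-ing with the mask clears it to 0.
  111011011010
& 111101111111
--------------
  111001011010

Answer: 111001011010 (3674)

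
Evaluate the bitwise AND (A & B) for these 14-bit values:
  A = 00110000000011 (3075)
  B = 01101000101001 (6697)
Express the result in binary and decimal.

Apply & to each column (1 only where both bits are 1):
  00110000000011
& 01101000101001
----------------
  00100000000001

Answer: 00100000000001 (2049)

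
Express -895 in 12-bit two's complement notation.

1. Binary of +895:  001101111111
2. Invert bits:     110010000000
3. Add 1:           110010000001

Answer: 110010000001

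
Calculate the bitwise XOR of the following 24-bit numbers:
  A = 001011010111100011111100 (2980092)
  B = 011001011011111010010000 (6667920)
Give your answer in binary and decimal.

Apply ^ to each column (1 where bits differ):
  001011010111100011111100
^ 011001011011111010010000
--------------------------
  010010001100011001101100

Answer: 010010001100011001101100 (4769388)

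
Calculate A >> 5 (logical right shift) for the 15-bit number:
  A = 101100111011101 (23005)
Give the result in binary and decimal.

Logical shift right by 5: drop the bottom 5 bit(s), prepend 5 zero(s) on the left.
  101100111011101  ->  keep [1011001110], discard [11101], prepend 00000
= 000001011001110

Answer: 000001011001110 (718)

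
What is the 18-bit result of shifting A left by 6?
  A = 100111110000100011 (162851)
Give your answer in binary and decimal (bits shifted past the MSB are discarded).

Shift left by 6: drop the top 6 bit(s), append 6 zero(s) on the right.
  100111110000100011  ->  discard [100111], keep [110000100011], append 000000
= 110000100011000000

Answer: 110000100011000000 (198848)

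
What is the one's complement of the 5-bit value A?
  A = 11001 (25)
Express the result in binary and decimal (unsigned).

Flip each bit (0->1, 1->0):
  11001
  00110

Answer: 00110 (6)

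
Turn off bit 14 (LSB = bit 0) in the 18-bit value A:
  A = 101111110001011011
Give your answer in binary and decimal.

Mask = ~(1 << 14) = 111011111111111111
Bit 14 of A is 1, so AND-ing with the mask clears it to 0.
  101111110001011011
& 111011111111111111
--------------------
  101011110001011011

Answer: 101011110001011011 (179291)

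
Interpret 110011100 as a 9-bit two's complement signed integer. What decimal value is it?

MSB is 1, so the value is negative. Find the magnitude:
1. Invert bits:  001100011
2. Add 1:        001100100  = 100
3. Apply sign:   -100

Answer: -100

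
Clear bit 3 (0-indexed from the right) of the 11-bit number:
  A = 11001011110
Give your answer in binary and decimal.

Mask = ~(1 << 3) = 11111110111
Bit 3 of A is 1, so AND-ing with the mask clears it to 0.
  11001011110
& 11111110111
-------------
  11001010110

Answer: 11001010110 (1622)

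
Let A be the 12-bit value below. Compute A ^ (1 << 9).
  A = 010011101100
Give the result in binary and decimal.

Mask = 1 << 9 = 001000000000
Bit 9 of A is 0; XOR with the mask flips it to 1.
  010011101100
^ 001000000000
--------------
  011011101100

Answer: 011011101100 (1772)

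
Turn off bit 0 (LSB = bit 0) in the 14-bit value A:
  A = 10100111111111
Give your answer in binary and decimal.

Mask = ~(1 << 0) = 11111111111110
Bit 0 of A is 1, so AND-ing with the mask clears it to 0.
  10100111111111
& 11111111111110
----------------
  10100111111110

Answer: 10100111111110 (10750)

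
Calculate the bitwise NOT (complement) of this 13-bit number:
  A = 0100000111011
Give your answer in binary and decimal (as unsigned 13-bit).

Flip each bit (0->1, 1->0):
  0100000111011
  1011111000100

Answer: 1011111000100 (6084)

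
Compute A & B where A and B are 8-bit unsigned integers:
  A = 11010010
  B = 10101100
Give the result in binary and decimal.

Apply & to each column (1 only where both bits are 1):
  11010010
& 10101100
----------
  10000000

Answer: 10000000 (128)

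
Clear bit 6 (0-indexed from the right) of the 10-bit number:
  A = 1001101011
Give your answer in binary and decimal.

Mask = ~(1 << 6) = 1110111111
Bit 6 of A is 1, so AND-ing with the mask clears it to 0.
  1001101011
& 1110111111
------------
  1000101011

Answer: 1000101011 (555)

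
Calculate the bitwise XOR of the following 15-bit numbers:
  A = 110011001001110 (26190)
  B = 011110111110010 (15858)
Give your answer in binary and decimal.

Apply ^ to each column (1 where bits differ):
  110011001001110
^ 011110111110010
-----------------
  101101110111100

Answer: 101101110111100 (23484)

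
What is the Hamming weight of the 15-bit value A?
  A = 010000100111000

010000100111000
1-bits at positions (from bit 0 = LSB): 3, 4, 5, 8, 13
Count = 5

Answer: 5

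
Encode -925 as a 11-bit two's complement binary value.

1. Binary of +925:  01110011101
2. Invert bits:     10001100010
3. Add 1:           10001100011

Answer: 10001100011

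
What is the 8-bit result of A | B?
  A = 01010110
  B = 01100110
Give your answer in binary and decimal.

Apply | to each column (1 where either bit is 1):
  01010110
| 01100110
----------
  01110110

Answer: 01110110 (118)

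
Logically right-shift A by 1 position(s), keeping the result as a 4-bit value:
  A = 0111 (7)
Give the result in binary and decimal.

Logical shift right by 1: drop the bottom 1 bit(s), prepend 1 zero(s) on the left.
  0111  ->  keep [011], discard [1], prepend 0
= 0011

Answer: 0011 (3)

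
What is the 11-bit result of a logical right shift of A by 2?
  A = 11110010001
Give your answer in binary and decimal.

Logical shift right by 2: drop the bottom 2 bit(s), prepend 2 zero(s) on the left.
  11110010001  ->  keep [111100100], discard [01], prepend 00
= 00111100100

Answer: 00111100100 (484)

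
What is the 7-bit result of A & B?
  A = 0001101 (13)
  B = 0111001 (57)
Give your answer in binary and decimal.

Apply & to each column (1 only where both bits are 1):
  0001101
& 0111001
---------
  0001001

Answer: 0001001 (9)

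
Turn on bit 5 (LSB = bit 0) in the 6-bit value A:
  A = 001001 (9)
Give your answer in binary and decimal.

Mask = 1 << 5 = 100000
Bit 5 of A is 0, so OR-ing with the mask flips it to 1.
  001001
| 100000
--------
  101001

Answer: 101001 (41)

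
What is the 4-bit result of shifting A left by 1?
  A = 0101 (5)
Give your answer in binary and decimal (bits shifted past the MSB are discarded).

Shift left by 1: drop the top 1 bit(s), append 1 zero(s) on the right.
  0101  ->  discard [0], keep [101], append 0
= 1010

Answer: 1010 (10)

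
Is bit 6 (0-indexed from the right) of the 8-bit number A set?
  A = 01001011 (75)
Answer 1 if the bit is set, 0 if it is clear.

Bit 6 is the 7th from the right.
  01001011
   ^
That bit is 1.

Answer: 1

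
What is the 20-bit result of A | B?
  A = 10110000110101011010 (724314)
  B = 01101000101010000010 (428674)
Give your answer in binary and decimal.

Apply | to each column (1 where either bit is 1):
  10110000110101011010
| 01101000101010000010
----------------------
  11111000111111011010

Answer: 11111000111111011010 (1019866)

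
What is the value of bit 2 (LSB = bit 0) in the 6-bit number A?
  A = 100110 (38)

Bit 2 is the 3rd from the right.
  100110
     ^
That bit is 1.

Answer: 1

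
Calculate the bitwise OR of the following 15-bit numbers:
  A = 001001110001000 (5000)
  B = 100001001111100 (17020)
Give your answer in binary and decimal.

Apply | to each column (1 where either bit is 1):
  001001110001000
| 100001001111100
-----------------
  101001111111100

Answer: 101001111111100 (21500)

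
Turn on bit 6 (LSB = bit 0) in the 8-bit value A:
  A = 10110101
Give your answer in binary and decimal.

Mask = 1 << 6 = 01000000
Bit 6 of A is 0, so OR-ing with the mask flips it to 1.
  10110101
| 01000000
----------
  11110101

Answer: 11110101 (245)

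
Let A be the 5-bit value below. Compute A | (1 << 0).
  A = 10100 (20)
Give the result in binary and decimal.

Mask = 1 << 0 = 00001
Bit 0 of A is 0, so OR-ing with the mask flips it to 1.
  10100
| 00001
-------
  10101

Answer: 10101 (21)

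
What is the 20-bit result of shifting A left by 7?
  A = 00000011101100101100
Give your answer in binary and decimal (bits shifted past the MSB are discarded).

Shift left by 7: drop the top 7 bit(s), append 7 zero(s) on the right.
  00000011101100101100  ->  discard [0000001], keep [1101100101100], append 0000000
= 11011001011000000000

Answer: 11011001011000000000 (890368)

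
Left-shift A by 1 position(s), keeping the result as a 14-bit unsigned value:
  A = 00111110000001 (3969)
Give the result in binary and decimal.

Shift left by 1: drop the top 1 bit(s), append 1 zero(s) on the right.
  00111110000001  ->  discard [0], keep [0111110000001], append 0
= 01111100000010

Answer: 01111100000010 (7938)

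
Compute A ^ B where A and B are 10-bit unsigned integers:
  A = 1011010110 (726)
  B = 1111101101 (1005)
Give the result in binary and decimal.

Apply ^ to each column (1 where bits differ):
  1011010110
^ 1111101101
------------
  0100111011

Answer: 0100111011 (315)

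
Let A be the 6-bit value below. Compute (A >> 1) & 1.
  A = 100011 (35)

Bit 1 is the 2nd from the right.
  100011
      ^
That bit is 1.

Answer: 1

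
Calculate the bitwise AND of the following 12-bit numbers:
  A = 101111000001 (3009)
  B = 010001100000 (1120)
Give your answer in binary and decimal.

Apply & to each column (1 only where both bits are 1):
  101111000001
& 010001100000
--------------
  000001000000

Answer: 000001000000 (64)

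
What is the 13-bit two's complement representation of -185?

1. Binary of +185:  0000010111001
2. Invert bits:     1111101000110
3. Add 1:           1111101000111

Answer: 1111101000111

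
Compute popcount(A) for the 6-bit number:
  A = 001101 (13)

001101
1-bits at positions (from bit 0 = LSB): 0, 2, 3
Count = 3

Answer: 3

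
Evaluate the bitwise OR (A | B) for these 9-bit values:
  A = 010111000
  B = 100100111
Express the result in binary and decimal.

Apply | to each column (1 where either bit is 1):
  010111000
| 100100111
-----------
  110111111

Answer: 110111111 (447)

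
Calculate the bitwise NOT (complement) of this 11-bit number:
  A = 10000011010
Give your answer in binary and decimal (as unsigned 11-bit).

Flip each bit (0->1, 1->0):
  10000011010
  01111100101

Answer: 01111100101 (997)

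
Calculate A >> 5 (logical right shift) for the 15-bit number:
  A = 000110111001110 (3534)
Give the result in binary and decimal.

Logical shift right by 5: drop the bottom 5 bit(s), prepend 5 zero(s) on the left.
  000110111001110  ->  keep [0001101110], discard [01110], prepend 00000
= 000000001101110

Answer: 000000001101110 (110)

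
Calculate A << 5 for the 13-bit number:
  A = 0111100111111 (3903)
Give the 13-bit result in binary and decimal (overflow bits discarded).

Shift left by 5: drop the top 5 bit(s), append 5 zero(s) on the right.
  0111100111111  ->  discard [01111], keep [00111111], append 00000
= 0011111100000

Answer: 0011111100000 (2016)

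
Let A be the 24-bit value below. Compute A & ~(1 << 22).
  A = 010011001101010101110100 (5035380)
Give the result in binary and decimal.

Mask = ~(1 << 22) = 101111111111111111111111
Bit 22 of A is 1, so AND-ing with the mask clears it to 0.
  010011001101010101110100
& 101111111111111111111111
--------------------------
  000011001101010101110100

Answer: 000011001101010101110100 (841076)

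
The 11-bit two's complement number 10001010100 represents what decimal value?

MSB is 1, so the value is negative. Find the magnitude:
1. Invert bits:  01110101011
2. Add 1:        01110101100  = 940
3. Apply sign:   -940

Answer: -940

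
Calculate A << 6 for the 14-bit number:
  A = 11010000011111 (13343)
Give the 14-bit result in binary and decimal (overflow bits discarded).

Shift left by 6: drop the top 6 bit(s), append 6 zero(s) on the right.
  11010000011111  ->  discard [110100], keep [00011111], append 000000
= 00011111000000

Answer: 00011111000000 (1984)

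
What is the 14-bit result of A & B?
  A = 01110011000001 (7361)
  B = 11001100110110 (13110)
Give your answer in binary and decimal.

Apply & to each column (1 only where both bits are 1):
  01110011000001
& 11001100110110
----------------
  01000000000000

Answer: 01000000000000 (4096)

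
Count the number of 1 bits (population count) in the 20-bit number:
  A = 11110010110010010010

11110010110010010010
1-bits at positions (from bit 0 = LSB): 1, 4, 7, 10, 11, 13, 16, 17, 18, 19
Count = 10

Answer: 10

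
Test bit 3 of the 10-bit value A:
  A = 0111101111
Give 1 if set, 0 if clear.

Bit 3 is the 4th from the right.
  0111101111
        ^
That bit is 1.

Answer: 1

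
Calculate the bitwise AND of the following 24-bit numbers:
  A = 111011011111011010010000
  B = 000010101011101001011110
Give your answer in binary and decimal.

Apply & to each column (1 only where both bits are 1):
  111011011111011010010000
& 000010101011101001011110
--------------------------
  000010001011001000010000

Answer: 000010001011001000010000 (569872)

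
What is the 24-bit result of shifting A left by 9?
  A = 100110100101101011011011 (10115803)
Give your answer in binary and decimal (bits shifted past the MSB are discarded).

Shift left by 9: drop the top 9 bit(s), append 9 zero(s) on the right.
  100110100101101011011011  ->  discard [100110100], keep [101101011011011], append 000000000
= 101101011011011000000000

Answer: 101101011011011000000000 (11908608)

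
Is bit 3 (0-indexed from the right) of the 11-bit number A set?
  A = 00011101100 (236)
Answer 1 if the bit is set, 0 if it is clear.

Bit 3 is the 4th from the right.
  00011101100
         ^
That bit is 1.

Answer: 1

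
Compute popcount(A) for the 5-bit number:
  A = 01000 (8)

01000
1-bits at positions (from bit 0 = LSB): 3
Count = 1

Answer: 1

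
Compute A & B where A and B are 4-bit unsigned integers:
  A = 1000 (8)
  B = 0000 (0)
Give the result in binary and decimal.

Apply & to each column (1 only where both bits are 1):
  1000
& 0000
------
  0000

Answer: 0000 (0)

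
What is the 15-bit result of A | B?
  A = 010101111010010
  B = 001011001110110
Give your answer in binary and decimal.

Apply | to each column (1 where either bit is 1):
  010101111010010
| 001011001110110
-----------------
  011111111110110

Answer: 011111111110110 (16374)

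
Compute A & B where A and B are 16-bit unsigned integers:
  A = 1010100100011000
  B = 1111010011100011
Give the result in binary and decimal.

Apply & to each column (1 only where both bits are 1):
  1010100100011000
& 1111010011100011
------------------
  1010000000000000

Answer: 1010000000000000 (40960)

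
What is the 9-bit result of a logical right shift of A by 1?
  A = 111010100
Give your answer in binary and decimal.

Logical shift right by 1: drop the bottom 1 bit(s), prepend 1 zero(s) on the left.
  111010100  ->  keep [11101010], discard [0], prepend 0
= 011101010

Answer: 011101010 (234)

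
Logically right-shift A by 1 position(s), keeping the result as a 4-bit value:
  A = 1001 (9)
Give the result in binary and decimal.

Logical shift right by 1: drop the bottom 1 bit(s), prepend 1 zero(s) on the left.
  1001  ->  keep [100], discard [1], prepend 0
= 0100

Answer: 0100 (4)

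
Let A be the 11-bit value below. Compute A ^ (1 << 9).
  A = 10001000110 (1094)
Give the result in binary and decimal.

Mask = 1 << 9 = 01000000000
Bit 9 of A is 0; XOR with the mask flips it to 1.
  10001000110
^ 01000000000
-------------
  11001000110

Answer: 11001000110 (1606)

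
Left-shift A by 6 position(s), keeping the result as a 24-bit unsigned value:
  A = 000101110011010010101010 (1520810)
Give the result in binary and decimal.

Shift left by 6: drop the top 6 bit(s), append 6 zero(s) on the right.
  000101110011010010101010  ->  discard [000101], keep [110011010010101010], append 000000
= 110011010010101010000000

Answer: 110011010010101010000000 (13445760)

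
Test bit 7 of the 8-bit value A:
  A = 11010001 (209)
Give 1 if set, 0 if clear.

Bit 7 is the 8th from the right.
  11010001
  ^
That bit is 1.

Answer: 1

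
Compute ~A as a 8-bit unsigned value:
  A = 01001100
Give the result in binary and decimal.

Flip each bit (0->1, 1->0):
  01001100
  10110011

Answer: 10110011 (179)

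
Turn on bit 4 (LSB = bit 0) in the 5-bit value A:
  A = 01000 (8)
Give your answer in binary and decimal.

Mask = 1 << 4 = 10000
Bit 4 of A is 0, so OR-ing with the mask flips it to 1.
  01000
| 10000
-------
  11000

Answer: 11000 (24)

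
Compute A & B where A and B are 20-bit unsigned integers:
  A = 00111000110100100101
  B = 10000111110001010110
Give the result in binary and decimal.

Apply & to each column (1 only where both bits are 1):
  00111000110100100101
& 10000111110001010110
----------------------
  00000000110000000100

Answer: 00000000110000000100 (3076)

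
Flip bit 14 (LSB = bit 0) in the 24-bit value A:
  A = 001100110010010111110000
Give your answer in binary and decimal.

Mask = 1 << 14 = 000000000100000000000000
Bit 14 of A is 0; XOR with the mask flips it to 1.
  001100110010010111110000
^ 000000000100000000000000
--------------------------
  001100110110010111110000

Answer: 001100110110010111110000 (3368432)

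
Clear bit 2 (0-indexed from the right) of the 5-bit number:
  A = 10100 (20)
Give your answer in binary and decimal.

Mask = ~(1 << 2) = 11011
Bit 2 of A is 1, so AND-ing with the mask clears it to 0.
  10100
& 11011
-------
  10000

Answer: 10000 (16)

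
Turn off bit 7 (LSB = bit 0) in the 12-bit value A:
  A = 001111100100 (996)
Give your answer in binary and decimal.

Mask = ~(1 << 7) = 111101111111
Bit 7 of A is 1, so AND-ing with the mask clears it to 0.
  001111100100
& 111101111111
--------------
  001101100100

Answer: 001101100100 (868)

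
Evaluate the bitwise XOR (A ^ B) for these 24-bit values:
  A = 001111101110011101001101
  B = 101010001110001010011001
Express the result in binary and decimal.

Apply ^ to each column (1 where bits differ):
  001111101110011101001101
^ 101010001110001010011001
--------------------------
  100101100000010111010100

Answer: 100101100000010111010100 (9831892)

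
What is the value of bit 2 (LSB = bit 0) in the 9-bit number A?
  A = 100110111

Bit 2 is the 3rd from the right.
  100110111
        ^
That bit is 1.

Answer: 1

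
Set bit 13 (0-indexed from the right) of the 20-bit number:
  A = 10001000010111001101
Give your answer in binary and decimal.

Mask = 1 << 13 = 00000010000000000000
Bit 13 of A is 0, so OR-ing with the mask flips it to 1.
  10001000010111001101
| 00000010000000000000
----------------------
  10001010010111001101

Answer: 10001010010111001101 (566733)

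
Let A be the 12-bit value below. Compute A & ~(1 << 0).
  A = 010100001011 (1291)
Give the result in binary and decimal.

Mask = ~(1 << 0) = 111111111110
Bit 0 of A is 1, so AND-ing with the mask clears it to 0.
  010100001011
& 111111111110
--------------
  010100001010

Answer: 010100001010 (1290)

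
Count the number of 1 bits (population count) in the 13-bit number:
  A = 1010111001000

1010111001000
1-bits at positions (from bit 0 = LSB): 3, 6, 7, 8, 10, 12
Count = 6

Answer: 6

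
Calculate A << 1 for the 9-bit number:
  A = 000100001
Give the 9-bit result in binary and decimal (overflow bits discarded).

Shift left by 1: drop the top 1 bit(s), append 1 zero(s) on the right.
  000100001  ->  discard [0], keep [00100001], append 0
= 001000010

Answer: 001000010 (66)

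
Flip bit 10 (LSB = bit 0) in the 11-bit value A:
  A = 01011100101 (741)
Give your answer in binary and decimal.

Mask = 1 << 10 = 10000000000
Bit 10 of A is 0; XOR with the mask flips it to 1.
  01011100101
^ 10000000000
-------------
  11011100101

Answer: 11011100101 (1765)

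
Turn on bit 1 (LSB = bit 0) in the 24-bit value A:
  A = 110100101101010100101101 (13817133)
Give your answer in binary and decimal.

Mask = 1 << 1 = 000000000000000000000010
Bit 1 of A is 0, so OR-ing with the mask flips it to 1.
  110100101101010100101101
| 000000000000000000000010
--------------------------
  110100101101010100101111

Answer: 110100101101010100101111 (13817135)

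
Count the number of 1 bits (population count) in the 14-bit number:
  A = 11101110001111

11101110001111
1-bits at positions (from bit 0 = LSB): 0, 1, 2, 3, 7, 8, 9, 11, 12, 13
Count = 10

Answer: 10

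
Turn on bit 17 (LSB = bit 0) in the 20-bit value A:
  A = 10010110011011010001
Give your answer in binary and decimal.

Mask = 1 << 17 = 00100000000000000000
Bit 17 of A is 0, so OR-ing with the mask flips it to 1.
  10010110011011010001
| 00100000000000000000
----------------------
  10110110011011010001

Answer: 10110110011011010001 (747217)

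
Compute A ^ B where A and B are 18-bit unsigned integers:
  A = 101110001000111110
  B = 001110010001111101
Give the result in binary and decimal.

Apply ^ to each column (1 where bits differ):
  101110001000111110
^ 001110010001111101
--------------------
  100000011001000011

Answer: 100000011001000011 (132675)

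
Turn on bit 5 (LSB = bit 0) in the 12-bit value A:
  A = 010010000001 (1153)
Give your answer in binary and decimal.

Mask = 1 << 5 = 000000100000
Bit 5 of A is 0, so OR-ing with the mask flips it to 1.
  010010000001
| 000000100000
--------------
  010010100001

Answer: 010010100001 (1185)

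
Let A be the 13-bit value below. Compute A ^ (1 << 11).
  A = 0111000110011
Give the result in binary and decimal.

Mask = 1 << 11 = 0100000000000
Bit 11 of A is 1; XOR with the mask flips it to 0.
  0111000110011
^ 0100000000000
---------------
  0011000110011

Answer: 0011000110011 (1587)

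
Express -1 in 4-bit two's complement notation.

1. Binary of +1:  0001
2. Invert bits:     1110
3. Add 1:           1111

Answer: 1111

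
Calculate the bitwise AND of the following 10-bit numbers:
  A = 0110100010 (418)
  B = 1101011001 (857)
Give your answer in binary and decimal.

Apply & to each column (1 only where both bits are 1):
  0110100010
& 1101011001
------------
  0100000000

Answer: 0100000000 (256)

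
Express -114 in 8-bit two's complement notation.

1. Binary of +114:  01110010
2. Invert bits:     10001101
3. Add 1:           10001110

Answer: 10001110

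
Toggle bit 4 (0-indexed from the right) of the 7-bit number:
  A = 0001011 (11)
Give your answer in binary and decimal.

Mask = 1 << 4 = 0010000
Bit 4 of A is 0; XOR with the mask flips it to 1.
  0001011
^ 0010000
---------
  0011011

Answer: 0011011 (27)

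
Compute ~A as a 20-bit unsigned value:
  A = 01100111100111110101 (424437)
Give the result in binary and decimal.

Flip each bit (0->1, 1->0):
  01100111100111110101
  10011000011000001010

Answer: 10011000011000001010 (624138)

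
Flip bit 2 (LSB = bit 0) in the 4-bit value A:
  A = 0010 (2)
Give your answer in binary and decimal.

Mask = 1 << 2 = 0100
Bit 2 of A is 0; XOR with the mask flips it to 1.
  0010
^ 0100
------
  0110

Answer: 0110 (6)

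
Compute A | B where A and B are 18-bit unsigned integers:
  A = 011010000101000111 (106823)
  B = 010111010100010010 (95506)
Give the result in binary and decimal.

Apply | to each column (1 where either bit is 1):
  011010000101000111
| 010111010100010010
--------------------
  011111010101010111

Answer: 011111010101010111 (128343)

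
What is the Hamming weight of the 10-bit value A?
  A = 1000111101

1000111101
1-bits at positions (from bit 0 = LSB): 0, 2, 3, 4, 5, 9
Count = 6

Answer: 6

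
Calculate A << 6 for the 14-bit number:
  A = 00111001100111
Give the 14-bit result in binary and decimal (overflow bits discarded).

Shift left by 6: drop the top 6 bit(s), append 6 zero(s) on the right.
  00111001100111  ->  discard [001110], keep [01100111], append 000000
= 01100111000000

Answer: 01100111000000 (6592)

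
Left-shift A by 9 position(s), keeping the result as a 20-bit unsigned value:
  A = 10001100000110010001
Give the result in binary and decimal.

Shift left by 9: drop the top 9 bit(s), append 9 zero(s) on the right.
  10001100000110010001  ->  discard [100011000], keep [00110010001], append 000000000
= 00110010001000000000

Answer: 00110010001000000000 (205312)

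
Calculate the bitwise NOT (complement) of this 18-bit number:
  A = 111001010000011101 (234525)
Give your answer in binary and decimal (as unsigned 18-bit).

Flip each bit (0->1, 1->0):
  111001010000011101
  000110101111100010

Answer: 000110101111100010 (27618)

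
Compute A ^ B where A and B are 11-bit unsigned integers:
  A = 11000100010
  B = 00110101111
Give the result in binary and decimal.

Apply ^ to each column (1 where bits differ):
  11000100010
^ 00110101111
-------------
  11110001101

Answer: 11110001101 (1933)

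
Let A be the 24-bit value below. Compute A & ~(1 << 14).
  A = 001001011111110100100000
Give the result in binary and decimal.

Mask = ~(1 << 14) = 111111111011111111111111
Bit 14 of A is 1, so AND-ing with the mask clears it to 0.
  001001011111110100100000
& 111111111011111111111111
--------------------------
  001001011011110100100000

Answer: 001001011011110100100000 (2473248)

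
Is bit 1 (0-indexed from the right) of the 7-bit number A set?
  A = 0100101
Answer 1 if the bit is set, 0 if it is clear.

Bit 1 is the 2nd from the right.
  0100101
       ^
That bit is 0.

Answer: 0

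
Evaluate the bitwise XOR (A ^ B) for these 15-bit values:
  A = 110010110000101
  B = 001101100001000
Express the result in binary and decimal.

Apply ^ to each column (1 where bits differ):
  110010110000101
^ 001101100001000
-----------------
  111111010001101

Answer: 111111010001101 (32397)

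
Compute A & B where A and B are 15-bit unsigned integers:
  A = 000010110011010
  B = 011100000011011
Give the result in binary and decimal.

Apply & to each column (1 only where both bits are 1):
  000010110011010
& 011100000011011
-----------------
  000000000011010

Answer: 000000000011010 (26)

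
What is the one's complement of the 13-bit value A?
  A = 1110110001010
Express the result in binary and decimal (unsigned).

Flip each bit (0->1, 1->0):
  1110110001010
  0001001110101

Answer: 0001001110101 (629)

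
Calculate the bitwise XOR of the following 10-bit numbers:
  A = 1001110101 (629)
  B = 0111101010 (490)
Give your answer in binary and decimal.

Apply ^ to each column (1 where bits differ):
  1001110101
^ 0111101010
------------
  1110011111

Answer: 1110011111 (927)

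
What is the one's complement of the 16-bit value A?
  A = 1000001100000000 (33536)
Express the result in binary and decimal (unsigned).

Flip each bit (0->1, 1->0):
  1000001100000000
  0111110011111111

Answer: 0111110011111111 (31999)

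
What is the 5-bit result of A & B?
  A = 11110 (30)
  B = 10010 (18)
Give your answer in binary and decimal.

Apply & to each column (1 only where both bits are 1):
  11110
& 10010
-------
  10010

Answer: 10010 (18)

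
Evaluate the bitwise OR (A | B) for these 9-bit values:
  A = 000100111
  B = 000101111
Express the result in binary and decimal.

Apply | to each column (1 where either bit is 1):
  000100111
| 000101111
-----------
  000101111

Answer: 000101111 (47)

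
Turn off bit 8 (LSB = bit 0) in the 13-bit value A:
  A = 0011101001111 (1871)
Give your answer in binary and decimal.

Mask = ~(1 << 8) = 1111011111111
Bit 8 of A is 1, so AND-ing with the mask clears it to 0.
  0011101001111
& 1111011111111
---------------
  0011001001111

Answer: 0011001001111 (1615)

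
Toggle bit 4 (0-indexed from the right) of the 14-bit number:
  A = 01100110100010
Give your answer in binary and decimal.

Mask = 1 << 4 = 00000000010000
Bit 4 of A is 0; XOR with the mask flips it to 1.
  01100110100010
^ 00000000010000
----------------
  01100110110010

Answer: 01100110110010 (6578)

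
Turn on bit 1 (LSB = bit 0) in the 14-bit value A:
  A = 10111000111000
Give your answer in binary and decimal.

Mask = 1 << 1 = 00000000000010
Bit 1 of A is 0, so OR-ing with the mask flips it to 1.
  10111000111000
| 00000000000010
----------------
  10111000111010

Answer: 10111000111010 (11834)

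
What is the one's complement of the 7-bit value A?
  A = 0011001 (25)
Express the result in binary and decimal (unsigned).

Flip each bit (0->1, 1->0):
  0011001
  1100110

Answer: 1100110 (102)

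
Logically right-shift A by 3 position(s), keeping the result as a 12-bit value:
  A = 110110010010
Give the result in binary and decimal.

Logical shift right by 3: drop the bottom 3 bit(s), prepend 3 zero(s) on the left.
  110110010010  ->  keep [110110010], discard [010], prepend 000
= 000110110010

Answer: 000110110010 (434)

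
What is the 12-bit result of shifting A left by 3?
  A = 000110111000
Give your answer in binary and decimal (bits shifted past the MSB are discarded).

Shift left by 3: drop the top 3 bit(s), append 3 zero(s) on the right.
  000110111000  ->  discard [000], keep [110111000], append 000
= 110111000000

Answer: 110111000000 (3520)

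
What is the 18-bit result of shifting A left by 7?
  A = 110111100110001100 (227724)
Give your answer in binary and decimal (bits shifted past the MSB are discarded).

Shift left by 7: drop the top 7 bit(s), append 7 zero(s) on the right.
  110111100110001100  ->  discard [1101111], keep [00110001100], append 0000000
= 001100011000000000

Answer: 001100011000000000 (50688)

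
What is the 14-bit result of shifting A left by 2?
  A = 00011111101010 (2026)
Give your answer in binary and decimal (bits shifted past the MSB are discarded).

Shift left by 2: drop the top 2 bit(s), append 2 zero(s) on the right.
  00011111101010  ->  discard [00], keep [011111101010], append 00
= 01111110101000

Answer: 01111110101000 (8104)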